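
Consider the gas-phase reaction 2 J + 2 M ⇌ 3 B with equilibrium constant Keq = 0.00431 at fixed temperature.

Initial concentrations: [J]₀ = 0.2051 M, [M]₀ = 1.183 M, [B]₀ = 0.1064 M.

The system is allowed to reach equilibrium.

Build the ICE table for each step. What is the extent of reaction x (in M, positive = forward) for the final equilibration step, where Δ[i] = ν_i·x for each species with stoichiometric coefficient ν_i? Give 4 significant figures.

Q₀ = 0.02046 vs Keq = 0.00431 ⇒ Q>K, reverse
Step 1:
                   J          M          B
  I           0.2051      1.183     0.1064
  C          0.02476    0.02476   -0.03714
  E           0.2299      1.208    0.06926
  solve Keq expr → x = -0.01238; check Q = 0.00431

x = -0.01238 M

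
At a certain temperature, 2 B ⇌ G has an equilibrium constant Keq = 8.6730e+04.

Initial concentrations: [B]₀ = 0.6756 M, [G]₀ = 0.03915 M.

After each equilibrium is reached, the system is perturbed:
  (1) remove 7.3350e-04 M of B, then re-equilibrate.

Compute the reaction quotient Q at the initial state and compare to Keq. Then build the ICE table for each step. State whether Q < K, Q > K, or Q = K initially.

Q₀ = 0.08577; Q < K (proceeds forward)

Q₀ = 0.08577 vs Keq = 8.6730e+04 ⇒ Q<K, forward
Step 1:
                  B         G
  Initial    0.6756   0.03915
  Change    -0.6735    0.3368
  Equil    0.002082    0.3759
  solve Keq expr → x = 0.3368; check Q = 8.6730e+04
Then remove 7.3350e-04 M of B.
Step 2:
                  B         G
  Initial  0.001348    0.3759
  Change  7.3249e-04 -3.6624e-04
  Equil    0.002081    0.3755
  solve Keq expr → x = -3.6624e-04; check Q = 8.6730e+04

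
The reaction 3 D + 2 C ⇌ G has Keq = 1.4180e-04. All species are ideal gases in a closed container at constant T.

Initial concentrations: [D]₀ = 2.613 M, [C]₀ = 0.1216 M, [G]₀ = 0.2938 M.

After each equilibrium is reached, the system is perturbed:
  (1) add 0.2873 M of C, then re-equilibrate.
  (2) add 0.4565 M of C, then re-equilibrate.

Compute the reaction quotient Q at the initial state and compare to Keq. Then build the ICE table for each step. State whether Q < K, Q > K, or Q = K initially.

Q₀ = 1.114 vs Keq = 1.4180e-04 ⇒ Q>K, reverse
Step 1:
                    D           C           G
  init          2.613      0.1216      0.2938
  Δ            0.8725      0.5817     -0.2908
  eq            3.485      0.7033     0.00297
  solve Keq expr → x = -0.2908; check Q = 1.4180e-04
Then add 0.2873 M of C.
Step 2:
                    D           C           G
  init          3.485      0.9906     0.00297
  Δ         -0.008439   -0.005626    0.002813
  eq            3.477      0.9849    0.005783
  solve Keq expr → x = 0.002813; check Q = 1.4180e-04
Then add 0.4565 M of C.
Step 3:
                    D           C           G
  init          3.477       1.441    0.005783
  Δ          -0.01859    -0.01239    0.006196
  eq            3.458       1.429     0.01198
  solve Keq expr → x = 0.006196; check Q = 1.4180e-04

Q₀ = 1.114; Q > K (proceeds reverse)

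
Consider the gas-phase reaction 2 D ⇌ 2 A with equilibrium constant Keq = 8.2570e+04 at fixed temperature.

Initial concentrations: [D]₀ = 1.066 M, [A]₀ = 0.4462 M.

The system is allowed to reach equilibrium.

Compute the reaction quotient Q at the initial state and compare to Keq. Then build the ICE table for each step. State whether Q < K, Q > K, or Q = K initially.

Q₀ = 0.1752; Q < K (proceeds forward)

Q₀ = 0.1752 vs Keq = 8.2570e+04 ⇒ Q<K, forward
Step 1:
                    D           A
  init          1.066      0.4462
  Δ            -1.061       1.061
  eq         0.005244       1.507
  solve Keq expr → x = 0.5304; check Q = 8.2570e+04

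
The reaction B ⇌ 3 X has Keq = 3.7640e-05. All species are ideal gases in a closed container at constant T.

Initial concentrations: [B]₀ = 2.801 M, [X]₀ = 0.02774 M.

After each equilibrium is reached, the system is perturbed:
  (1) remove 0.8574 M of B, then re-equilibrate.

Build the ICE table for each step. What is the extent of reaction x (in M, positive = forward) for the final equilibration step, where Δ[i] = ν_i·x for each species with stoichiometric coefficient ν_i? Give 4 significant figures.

x = -0.001805 M

Q₀ = 7.6209e-06 vs Keq = 3.7640e-05 ⇒ Q<K, forward
Step 1:
                   B          X
  I            2.801    0.02774
  C        -0.006488    0.01946
  E            2.795     0.0472
  solve Keq expr → x = 0.006488; check Q = 3.7640e-05
Then remove 0.8574 M of B.
Step 2:
                   B          X
  I            1.937     0.0472
  C         0.001805  -0.005415
  E            1.939    0.04179
  solve Keq expr → x = -0.001805; check Q = 3.7640e-05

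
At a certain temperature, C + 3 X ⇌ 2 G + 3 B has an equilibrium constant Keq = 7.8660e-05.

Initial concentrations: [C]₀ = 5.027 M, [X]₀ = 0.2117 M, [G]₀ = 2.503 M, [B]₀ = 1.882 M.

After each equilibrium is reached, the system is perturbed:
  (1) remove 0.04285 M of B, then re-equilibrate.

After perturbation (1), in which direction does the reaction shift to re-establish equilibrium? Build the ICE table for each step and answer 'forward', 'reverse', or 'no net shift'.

Q₀ = 875.6 vs Keq = 7.8660e-05 ⇒ Q>K, reverse
Step 1:
                  C         X         G         B
  Initial     5.027    0.2117     2.503     1.882
  Change      0.586     1.758    -1.172    -1.758
  Equil       5.613      1.97     1.331     0.124
  solve Keq expr → x = -0.586; check Q = 7.8660e-05
Then remove 0.04285 M of B.
Step 2:
                  C         X         G         B
  Initial     5.613      1.97     1.331   0.08111
  Change   -0.01292  -0.03877   0.02585   0.03877
  Equil         5.6     1.931     1.357    0.1199
  solve Keq expr → x = 0.01292; check Q = 7.8660e-05

Direction: forward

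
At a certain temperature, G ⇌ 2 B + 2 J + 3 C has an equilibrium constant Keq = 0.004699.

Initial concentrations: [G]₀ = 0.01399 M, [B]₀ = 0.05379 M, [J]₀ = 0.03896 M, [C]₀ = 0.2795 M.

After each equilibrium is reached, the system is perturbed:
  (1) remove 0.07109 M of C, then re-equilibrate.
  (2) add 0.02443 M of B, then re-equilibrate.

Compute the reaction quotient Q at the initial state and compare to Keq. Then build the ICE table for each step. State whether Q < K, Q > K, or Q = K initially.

Q₀ = 6.8544e-06; Q < K (proceeds forward)

Q₀ = 6.8544e-06 vs Keq = 0.004699 ⇒ Q<K, forward
Step 1:
                    G           B           J           C
  init        0.01399     0.05379     0.03896      0.2795
  Δ          -0.01378     0.02757     0.02757     0.04135
  eq       2.0593e-04     0.08136     0.06653      0.3209
  solve Keq expr → x = 0.01378; check Q = 0.004699
Then remove 0.07109 M of C.
Step 2:
                    G           B           J           C
  init     2.0593e-04     0.08136     0.06653      0.2498
  Δ       -1.0727e-04  2.1454e-04  2.1454e-04  3.2181e-04
  eq       9.8662e-05     0.08157     0.06674      0.2501
  solve Keq expr → x = 1.0727e-04; check Q = 0.004699
Then add 0.02443 M of B.
Step 3:
                    G           B           J           C
  init     9.8662e-05       0.106     0.06674      0.2501
  Δ        6.6471e-05 -1.3294e-04 -1.3294e-04 -1.9941e-04
  eq       1.6513e-04      0.1059     0.06661      0.2499
  solve Keq expr → x = -6.6471e-05; check Q = 0.004699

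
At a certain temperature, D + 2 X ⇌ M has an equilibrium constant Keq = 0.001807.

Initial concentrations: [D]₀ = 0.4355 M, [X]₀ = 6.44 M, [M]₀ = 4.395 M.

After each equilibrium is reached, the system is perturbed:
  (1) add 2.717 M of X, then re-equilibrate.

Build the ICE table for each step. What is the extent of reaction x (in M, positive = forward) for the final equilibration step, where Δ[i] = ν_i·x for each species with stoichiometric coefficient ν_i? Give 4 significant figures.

x = 0.2855 M

Q₀ = 0.2433 vs Keq = 0.001807 ⇒ Q>K, reverse
Step 1:
                    D           X           M
  init         0.4355        6.44       4.395
  Δ             3.268       6.536      -3.268
  eq            3.704       12.98       1.127
  solve Keq expr → x = -3.268; check Q = 0.001807
Then add 2.717 M of X.
Step 2:
                    D           X           M
  init          3.704       15.69       1.127
  Δ           -0.2855     -0.5711      0.2855
  eq            3.418       15.12       1.412
  solve Keq expr → x = 0.2855; check Q = 0.001807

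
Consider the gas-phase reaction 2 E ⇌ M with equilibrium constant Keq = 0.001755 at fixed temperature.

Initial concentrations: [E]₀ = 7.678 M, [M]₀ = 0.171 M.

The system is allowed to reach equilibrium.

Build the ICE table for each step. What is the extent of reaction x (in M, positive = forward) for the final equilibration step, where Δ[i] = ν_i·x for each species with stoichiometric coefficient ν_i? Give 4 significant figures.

Q₀ = 0.002901 vs Keq = 0.001755 ⇒ Q>K, reverse
Step 1:
                   E          M
  I            7.678      0.171
  C           0.1281   -0.06406
  E            7.806     0.1069
  solve Keq expr → x = -0.06406; check Q = 0.001755

x = -0.06406 M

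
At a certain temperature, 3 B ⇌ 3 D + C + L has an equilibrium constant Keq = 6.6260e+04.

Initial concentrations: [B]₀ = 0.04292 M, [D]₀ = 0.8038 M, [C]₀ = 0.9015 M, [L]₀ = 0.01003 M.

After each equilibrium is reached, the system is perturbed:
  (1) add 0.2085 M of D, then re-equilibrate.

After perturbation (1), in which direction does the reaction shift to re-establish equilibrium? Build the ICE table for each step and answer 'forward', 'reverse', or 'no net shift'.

Q₀ = 59.39 vs Keq = 6.6260e+04 ⇒ Q<K, forward
Step 1:
                   B          D          C          L
  I          0.04292     0.8038     0.9015    0.01003
  C         -0.03723    0.03723    0.01241    0.01241
  E         0.005689      0.841     0.9139    0.02244
  solve Keq expr → x = 0.01241; check Q = 6.6260e+04
Then add 0.2085 M of D.
Step 2:
                   B          D          C          L
  I         0.005689       1.05     0.9139    0.02244
  C         0.001352  -0.001352 -4.5076e-04 -4.5076e-04
  E         0.007041      1.048     0.9135    0.02199
  solve Keq expr → x = -4.5076e-04; check Q = 6.6260e+04

Direction: reverse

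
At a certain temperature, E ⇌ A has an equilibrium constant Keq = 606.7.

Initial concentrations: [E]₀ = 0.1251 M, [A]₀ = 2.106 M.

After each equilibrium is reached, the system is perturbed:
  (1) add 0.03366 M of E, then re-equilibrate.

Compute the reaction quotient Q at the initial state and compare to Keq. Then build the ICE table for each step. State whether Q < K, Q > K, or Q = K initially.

Q₀ = 16.83; Q < K (proceeds forward)

Q₀ = 16.83 vs Keq = 606.7 ⇒ Q<K, forward
Step 1:
                  E         A
  I          0.1251     2.106
  C         -0.1214    0.1214
  E        0.003671     2.227
  solve Keq expr → x = 0.1214; check Q = 606.7
Then add 0.03366 M of E.
Step 2:
                  E         A
  I         0.03733     2.227
  C         -0.0336    0.0336
  E        0.003727     2.261
  solve Keq expr → x = 0.0336; check Q = 606.7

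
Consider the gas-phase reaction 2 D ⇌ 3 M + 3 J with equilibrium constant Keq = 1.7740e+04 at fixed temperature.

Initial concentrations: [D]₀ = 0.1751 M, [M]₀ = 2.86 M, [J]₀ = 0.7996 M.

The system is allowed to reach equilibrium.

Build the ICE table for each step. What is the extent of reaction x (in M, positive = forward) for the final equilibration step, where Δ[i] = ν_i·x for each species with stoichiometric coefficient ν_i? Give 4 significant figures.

Q₀ = 390.1 vs Keq = 1.7740e+04 ⇒ Q<K, forward
Step 1:
                  D         M         J
  Initial    0.1751      2.86    0.7996
  Change    -0.1348    0.2021    0.2021
  Equil     0.04034     3.062     1.002
  solve Keq expr → x = 0.06738; check Q = 1.7740e+04

x = 0.06738 M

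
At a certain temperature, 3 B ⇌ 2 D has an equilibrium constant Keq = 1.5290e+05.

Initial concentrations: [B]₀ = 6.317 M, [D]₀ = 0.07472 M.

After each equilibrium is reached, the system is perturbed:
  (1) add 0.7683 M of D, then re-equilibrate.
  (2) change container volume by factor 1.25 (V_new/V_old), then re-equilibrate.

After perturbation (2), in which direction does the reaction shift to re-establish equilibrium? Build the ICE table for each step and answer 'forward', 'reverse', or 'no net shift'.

Q₀ = 2.2148e-05 vs Keq = 1.5290e+05 ⇒ Q<K, forward
Step 1:
                   B          D
  Initial      6.317    0.07472
  Change      -6.268      4.179
  Equil      0.04909      4.253
  solve Keq expr → x = 2.089; check Q = 1.5290e+05
Then add 0.7683 M of D.
Step 2:
                   B          D
  Initial    0.04909      5.022
  Change    0.005719  -0.003813
  Equil      0.05481      5.018
  solve Keq expr → x = -0.001906; check Q = 1.5290e+05
Then change container volume by factor 1.25 (V_new/V_old).
Step 3:
                   B          D
  Initial    0.04385      4.014
  Change    0.003368  -0.002246
  Equil      0.04722      4.012
  solve Keq expr → x = -0.001123; check Q = 1.5290e+05

Direction: reverse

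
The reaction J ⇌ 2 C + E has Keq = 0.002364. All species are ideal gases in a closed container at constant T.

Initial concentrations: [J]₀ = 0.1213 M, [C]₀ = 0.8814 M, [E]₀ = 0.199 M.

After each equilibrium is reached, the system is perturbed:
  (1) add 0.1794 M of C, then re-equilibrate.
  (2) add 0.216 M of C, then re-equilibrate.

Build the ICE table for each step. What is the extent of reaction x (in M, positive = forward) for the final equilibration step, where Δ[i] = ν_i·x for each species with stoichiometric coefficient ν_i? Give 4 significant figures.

x = -7.2390e-04 M

Q₀ = 1.274 vs Keq = 0.002364 ⇒ Q>K, reverse
Step 1:
                   J          C          E
  init        0.1213     0.8814      0.199
  Δ           0.1959    -0.3917    -0.1959
  eq          0.3172     0.4897   0.003127
  solve Keq expr → x = -0.1959; check Q = 0.002364
Then add 0.1794 M of C.
Step 2:
                   J          C          E
  init        0.3172     0.6691   0.003127
  Δ          0.00143   -0.00286   -0.00143
  eq          0.3186     0.6662   0.001697
  solve Keq expr → x = -0.00143; check Q = 0.002364
Then add 0.216 M of C.
Step 3:
                   J          C          E
  init        0.3186     0.8822   0.001697
  Δ       7.2390e-04  -0.001448 -7.2390e-04
  eq          0.3193     0.8807 9.7315e-04
  solve Keq expr → x = -7.2390e-04; check Q = 0.002364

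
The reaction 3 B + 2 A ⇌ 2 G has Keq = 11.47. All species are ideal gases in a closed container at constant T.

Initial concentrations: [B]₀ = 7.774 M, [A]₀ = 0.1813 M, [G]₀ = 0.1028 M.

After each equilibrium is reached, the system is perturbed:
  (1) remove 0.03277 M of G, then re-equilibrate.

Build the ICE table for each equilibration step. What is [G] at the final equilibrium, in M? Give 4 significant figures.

[G]_eq = 0.2478 M

Q₀ = 6.8432e-04 vs Keq = 11.47 ⇒ Q<K, forward
Step 1:
                  B         A         G
  I           7.774    0.1813    0.1028
  C         -0.2659   -0.1773    0.1773
  E           7.508   0.00402    0.2801
  solve Keq expr → x = 0.08864; check Q = 11.47
Then remove 0.03277 M of G.
Step 2:
                  B         A         G
  I           7.508   0.00402    0.2473
  C       -6.9478e-04 -4.6319e-04 4.6319e-04
  E           7.507  0.003557    0.2478
  solve Keq expr → x = 2.3159e-04; check Q = 11.47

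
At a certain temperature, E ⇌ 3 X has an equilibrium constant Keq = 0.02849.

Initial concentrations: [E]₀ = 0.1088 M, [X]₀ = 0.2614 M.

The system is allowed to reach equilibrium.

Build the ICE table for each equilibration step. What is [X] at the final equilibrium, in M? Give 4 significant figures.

[X]_eq = 0.1596 M

Q₀ = 0.1642 vs Keq = 0.02849 ⇒ Q>K, reverse
Step 1:
                  E         X
  I          0.1088    0.2614
  C         0.03393   -0.1018
  E          0.1427    0.1596
  solve Keq expr → x = -0.03393; check Q = 0.02849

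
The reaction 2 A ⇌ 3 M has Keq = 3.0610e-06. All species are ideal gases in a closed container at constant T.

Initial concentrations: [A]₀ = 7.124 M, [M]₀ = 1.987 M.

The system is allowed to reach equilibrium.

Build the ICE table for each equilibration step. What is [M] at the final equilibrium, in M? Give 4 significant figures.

Q₀ = 0.1546 vs Keq = 3.0610e-06 ⇒ Q>K, reverse
Step 1:
                   A          M
  I            7.124      1.987
  C            1.285     -1.927
  E            8.409    0.06004
  solve Keq expr → x = -0.6423; check Q = 3.0610e-06

[M]_eq = 0.06004 M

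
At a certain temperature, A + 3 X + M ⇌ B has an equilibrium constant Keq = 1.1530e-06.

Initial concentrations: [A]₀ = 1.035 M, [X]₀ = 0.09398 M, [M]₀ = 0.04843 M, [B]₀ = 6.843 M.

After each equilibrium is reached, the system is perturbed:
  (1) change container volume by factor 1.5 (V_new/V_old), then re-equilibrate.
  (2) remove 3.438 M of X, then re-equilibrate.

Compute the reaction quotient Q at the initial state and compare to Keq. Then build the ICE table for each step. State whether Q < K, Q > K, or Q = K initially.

Q₀ = 1.6447e+05; Q > K (proceeds reverse)

Q₀ = 1.6447e+05 vs Keq = 1.1530e-06 ⇒ Q>K, reverse
Step 1:
                  A         X         M         B
  Initial     1.035   0.09398   0.04843     6.843
  Change      6.435     19.31     6.435    -6.435
  Equil        7.47      19.4     6.484    0.4077
  solve Keq expr → x = -6.435; check Q = 1.1530e-06
Then change container volume by factor 1.5 (V_new/V_old).
Step 2:
                  A         X         M         B
  Initial      4.98     12.93     4.322    0.2718
  Change     0.2045    0.6136    0.2045   -0.2045
  Equil       5.185     13.55     4.527   0.06728
  solve Keq expr → x = -0.2045; check Q = 1.1530e-06
Then remove 3.438 M of X.
Step 3:
                  A         X         M         B
  Initial     5.185     10.11     4.527   0.06728
  Change    0.03791    0.1137   0.03791  -0.03791
  Equil       5.223     10.22     4.565   0.02937
  solve Keq expr → x = -0.03791; check Q = 1.1530e-06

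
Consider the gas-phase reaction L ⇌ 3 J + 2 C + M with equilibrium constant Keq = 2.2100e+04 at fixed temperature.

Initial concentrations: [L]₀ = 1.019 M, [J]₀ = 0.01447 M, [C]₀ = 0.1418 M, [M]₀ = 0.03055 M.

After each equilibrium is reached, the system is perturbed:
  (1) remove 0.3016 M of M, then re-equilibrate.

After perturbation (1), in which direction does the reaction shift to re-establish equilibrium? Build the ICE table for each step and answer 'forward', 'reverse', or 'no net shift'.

Q₀ = 1.8264e-09 vs Keq = 2.2100e+04 ⇒ Q<K, forward
Step 1:
                  L         J         C         M
  Initial     1.019   0.01447    0.1418   0.03055
  Change     -1.013     3.038     2.025     1.013
  Equil    0.006306     3.053     2.167     1.043
  solve Keq expr → x = 1.013; check Q = 2.2100e+04
Then remove 0.3016 M of M.
Step 2:
                  L         J         C         M
  Initial  0.006306     3.053     2.167    0.7416
  Change  -0.001774  0.005322  0.003548  0.001774
  Equil    0.004532     3.058     2.171    0.7434
  solve Keq expr → x = 0.001774; check Q = 2.2100e+04

Direction: forward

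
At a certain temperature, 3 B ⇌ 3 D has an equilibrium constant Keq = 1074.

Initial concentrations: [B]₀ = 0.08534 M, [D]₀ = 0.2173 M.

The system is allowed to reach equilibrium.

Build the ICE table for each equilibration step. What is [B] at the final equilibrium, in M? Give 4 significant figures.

Q₀ = 16.51 vs Keq = 1074 ⇒ Q<K, forward
Step 1:
                   B          D
  Initial    0.08534     0.2173
  Change    -0.05842    0.05842
  Equil      0.02692     0.2757
  solve Keq expr → x = 0.01947; check Q = 1074

[B]_eq = 0.02692 M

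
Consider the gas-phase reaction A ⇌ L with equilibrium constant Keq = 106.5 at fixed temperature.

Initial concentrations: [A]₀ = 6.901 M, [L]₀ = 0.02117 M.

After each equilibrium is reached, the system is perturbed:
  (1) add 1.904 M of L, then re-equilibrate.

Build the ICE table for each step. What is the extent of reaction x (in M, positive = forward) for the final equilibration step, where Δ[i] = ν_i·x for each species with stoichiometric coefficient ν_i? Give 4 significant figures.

x = -0.01771 M

Q₀ = 0.003068 vs Keq = 106.5 ⇒ Q<K, forward
Step 1:
                    A           L
  Initial       6.901     0.02117
  Change       -6.837       6.837
  Equil       0.06439       6.858
  solve Keq expr → x = 6.837; check Q = 106.5
Then add 1.904 M of L.
Step 2:
                    A           L
  Initial     0.06439       8.762
  Change      0.01771    -0.01771
  Equil        0.0821       8.744
  solve Keq expr → x = -0.01771; check Q = 106.5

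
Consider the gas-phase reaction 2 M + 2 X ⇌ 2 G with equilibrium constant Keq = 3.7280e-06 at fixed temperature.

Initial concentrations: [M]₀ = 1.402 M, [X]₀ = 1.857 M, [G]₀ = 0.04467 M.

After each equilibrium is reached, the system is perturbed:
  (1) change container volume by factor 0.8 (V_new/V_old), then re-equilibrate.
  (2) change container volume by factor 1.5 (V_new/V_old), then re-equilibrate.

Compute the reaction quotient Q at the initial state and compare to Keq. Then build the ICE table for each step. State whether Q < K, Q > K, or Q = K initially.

Q₀ = 2.9438e-04; Q > K (proceeds reverse)

Q₀ = 2.9438e-04 vs Keq = 3.7280e-06 ⇒ Q>K, reverse
Step 1:
                   M          X          G
  I            1.402      1.857    0.04467
  C          0.03939    0.03939   -0.03939
  E            1.441      1.896   0.005278
  solve Keq expr → x = -0.0197; check Q = 3.7280e-06
Then change container volume by factor 0.8 (V_new/V_old).
Step 2:
                   M          X          G
  I            1.802       2.37   0.006597
  C        -0.001636  -0.001636   0.001636
  E              1.8      2.369   0.008233
  solve Keq expr → x = 8.1806e-04; check Q = 3.7280e-06
Then change container volume by factor 1.5 (V_new/V_old).
Step 3:
                   M          X          G
  I              1.2      1.579   0.005489
  C          0.00182    0.00182   -0.00182
  E            1.202      1.581   0.003669
  solve Keq expr → x = -9.0992e-04; check Q = 3.7280e-06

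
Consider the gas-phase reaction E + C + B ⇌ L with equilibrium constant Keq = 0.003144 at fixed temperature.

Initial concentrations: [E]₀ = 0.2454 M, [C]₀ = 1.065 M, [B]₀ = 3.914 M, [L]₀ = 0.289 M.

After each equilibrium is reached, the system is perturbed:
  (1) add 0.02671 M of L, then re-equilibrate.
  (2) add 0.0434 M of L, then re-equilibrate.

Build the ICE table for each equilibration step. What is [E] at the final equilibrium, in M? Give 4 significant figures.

Q₀ = 0.2825 vs Keq = 0.003144 ⇒ Q>K, reverse
Step 1:
                   E          C          B          L
  I           0.2454      1.065      3.914      0.289
  C           0.2797     0.2797     0.2797    -0.2797
  E           0.5251      1.345      4.194    0.00931
  solve Keq expr → x = -0.2797; check Q = 0.003144
Then add 0.02671 M of L.
Step 2:
                   E          C          B          L
  I           0.5251      1.345      4.194    0.03602
  C            0.026      0.026      0.026     -0.026
  E           0.5511      1.371       4.22    0.01002
  solve Keq expr → x = -0.026; check Q = 0.003144
Then add 0.0434 M of L.
Step 3:
                   E          C          B          L
  I           0.5511      1.371       4.22    0.05342
  C          0.04219    0.04219    0.04219   -0.04219
  E           0.5933      1.413      4.262    0.01123
  solve Keq expr → x = -0.04219; check Q = 0.003144

[E]_eq = 0.5933 M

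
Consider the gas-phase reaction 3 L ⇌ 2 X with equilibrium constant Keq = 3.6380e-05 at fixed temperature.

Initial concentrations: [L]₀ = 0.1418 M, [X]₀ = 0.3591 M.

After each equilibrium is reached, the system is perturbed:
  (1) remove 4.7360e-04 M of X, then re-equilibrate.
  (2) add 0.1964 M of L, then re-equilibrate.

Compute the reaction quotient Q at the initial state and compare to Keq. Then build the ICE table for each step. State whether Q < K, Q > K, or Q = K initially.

Q₀ = 45.23 vs Keq = 3.6380e-05 ⇒ Q>K, reverse
Step 1:
                   L          X
  Initial     0.1418     0.3591
  Change      0.5336    -0.3558
  Equil       0.6754   0.003348
  solve Keq expr → x = -0.1779; check Q = 3.6380e-05
Then remove 4.7360e-04 M of X.
Step 2:
                   L          X
  Initial     0.6754   0.002875
  Change  -7.0257e-04 4.6838e-04
  Equil       0.6747   0.003343
  solve Keq expr → x = 2.3419e-04; check Q = 3.6380e-05
Then add 0.1964 M of L.
Step 3:
                   L          X
  Initial     0.8711   0.003343
  Change   -0.002312   0.001542
  Equil       0.8688   0.004885
  solve Keq expr → x = 7.7081e-04; check Q = 3.6380e-05

Q₀ = 45.23; Q > K (proceeds reverse)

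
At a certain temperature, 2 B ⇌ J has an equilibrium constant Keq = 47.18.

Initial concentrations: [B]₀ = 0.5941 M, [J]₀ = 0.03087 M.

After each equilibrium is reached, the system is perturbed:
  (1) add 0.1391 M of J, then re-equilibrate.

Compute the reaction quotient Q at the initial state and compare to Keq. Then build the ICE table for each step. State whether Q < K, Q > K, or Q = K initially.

Q₀ = 0.08746 vs Keq = 47.18 ⇒ Q<K, forward
Step 1:
                  B         J
  I          0.5941   0.03087
  C         -0.5159    0.2579
  E         0.07824    0.2888
  solve Keq expr → x = 0.2579; check Q = 47.18
Then add 0.1391 M of J.
Step 2:
                  B         J
  I         0.07824    0.4279
  C          0.0161 -0.008048
  E         0.09433    0.4199
  solve Keq expr → x = -0.008048; check Q = 47.18

Q₀ = 0.08746; Q < K (proceeds forward)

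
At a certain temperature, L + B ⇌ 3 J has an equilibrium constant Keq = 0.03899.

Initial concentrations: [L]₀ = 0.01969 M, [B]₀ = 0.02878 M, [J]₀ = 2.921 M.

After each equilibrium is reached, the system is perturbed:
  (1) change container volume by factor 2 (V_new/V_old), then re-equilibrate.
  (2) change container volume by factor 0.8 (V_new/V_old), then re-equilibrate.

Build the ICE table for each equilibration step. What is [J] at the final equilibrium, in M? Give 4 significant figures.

[J]_eq = 0.2271 M

Q₀ = 4.3980e+04 vs Keq = 0.03899 ⇒ Q>K, reverse
Step 1:
                  L         B         J
  I         0.01969   0.02878     2.921
  C          0.8688    0.8688    -2.607
  E          0.8885    0.8976    0.3145
  solve Keq expr → x = -0.8688; check Q = 0.03899
Then change container volume by factor 2 (V_new/V_old).
Step 2:
                  L         B         J
  I          0.4443    0.4488    0.1572
  C         -0.0124   -0.0124   0.03719
  E          0.4319    0.4364    0.1944
  solve Keq expr → x = 0.0124; check Q = 0.03899
Then change container volume by factor 0.8 (V_new/V_old).
Step 3:
                  L         B         J
  I          0.5398    0.5455     0.243
  C        0.005316  0.005316  -0.01595
  E          0.5452    0.5508    0.2271
  solve Keq expr → x = -0.005316; check Q = 0.03899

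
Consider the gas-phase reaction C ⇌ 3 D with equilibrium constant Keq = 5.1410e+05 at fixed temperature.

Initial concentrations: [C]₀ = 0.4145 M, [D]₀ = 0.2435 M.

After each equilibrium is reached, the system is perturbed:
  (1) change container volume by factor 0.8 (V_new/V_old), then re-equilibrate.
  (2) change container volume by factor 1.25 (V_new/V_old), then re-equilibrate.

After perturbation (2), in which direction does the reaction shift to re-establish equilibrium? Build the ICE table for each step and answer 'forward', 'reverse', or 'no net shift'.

Direction: forward

Q₀ = 0.03483 vs Keq = 5.1410e+05 ⇒ Q<K, forward
Step 1:
                  C         D
  I          0.4145    0.2435
  C         -0.4145     1.243
  E       6.3954e-06     1.487
  solve Keq expr → x = 0.4145; check Q = 5.1410e+05
Then change container volume by factor 0.8 (V_new/V_old).
Step 2:
                  C         D
  I       7.9943e-06     1.859
  C       4.4965e-06 -1.3490e-05
  E       1.2491e-05     1.859
  solve Keq expr → x = -4.4965e-06; check Q = 5.1410e+05
Then change container volume by factor 1.25 (V_new/V_old).
Step 3:
                  C         D
  I       9.9926e-06     1.487
  C       -3.5972e-06 1.0792e-05
  E       6.3954e-06     1.487
  solve Keq expr → x = 3.5972e-06; check Q = 5.1410e+05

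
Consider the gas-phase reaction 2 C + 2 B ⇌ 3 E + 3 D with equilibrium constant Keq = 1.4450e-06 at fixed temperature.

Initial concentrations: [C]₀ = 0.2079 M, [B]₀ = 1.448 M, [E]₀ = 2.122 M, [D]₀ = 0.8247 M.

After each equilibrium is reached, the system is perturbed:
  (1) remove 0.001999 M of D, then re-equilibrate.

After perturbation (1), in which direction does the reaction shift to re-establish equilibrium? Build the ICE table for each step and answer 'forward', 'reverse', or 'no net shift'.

Q₀ = 59.14 vs Keq = 1.4450e-06 ⇒ Q>K, reverse
Step 1:
                   C          B          E          D
  I           0.2079      1.448      2.122     0.8247
  C           0.5423     0.5423    -0.8134    -0.8134
  E           0.7502       1.99      1.309    0.01129
  solve Keq expr → x = -0.2711; check Q = 1.4450e-06
Then remove 0.001999 M of D.
Step 2:
                   C          B          E          D
  I           0.7502       1.99      1.309   0.009287
  C        -0.001309  -0.001309   0.001964   0.001964
  E           0.7489      1.989      1.311    0.01125
  solve Keq expr → x = 6.5468e-04; check Q = 1.4450e-06

Direction: forward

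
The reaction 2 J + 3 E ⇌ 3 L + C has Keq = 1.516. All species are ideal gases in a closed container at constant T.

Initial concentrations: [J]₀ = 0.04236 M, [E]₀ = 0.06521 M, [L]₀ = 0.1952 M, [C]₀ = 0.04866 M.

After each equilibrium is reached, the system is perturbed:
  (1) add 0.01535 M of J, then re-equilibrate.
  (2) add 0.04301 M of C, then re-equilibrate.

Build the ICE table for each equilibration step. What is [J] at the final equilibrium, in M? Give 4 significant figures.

[J]_eq = 0.1168 M

Q₀ = 727.4 vs Keq = 1.516 ⇒ Q>K, reverse
Step 1:
                  J         E         L         C
  I         0.04236   0.06521    0.1952   0.04866
  C         0.05126   0.07689  -0.07689  -0.02563
  E         0.09362    0.1421    0.1183   0.02303
  solve Keq expr → x = -0.02563; check Q = 1.516
Then add 0.01535 M of J.
Step 2:
                  J         E         L         C
  I           0.109    0.1421    0.1183   0.02303
  C       -0.002781 -0.004171  0.004171   0.00139
  E          0.1062    0.1379    0.1225   0.02442
  solve Keq expr → x = 0.00139; check Q = 1.516
Then add 0.04301 M of C.
Step 3:
                  J         E         L         C
  I          0.1062    0.1379    0.1225   0.06743
  C         0.01059   0.01589  -0.01589 -0.005295
  E          0.1168    0.1538    0.1066   0.06213
  solve Keq expr → x = -0.005295; check Q = 1.516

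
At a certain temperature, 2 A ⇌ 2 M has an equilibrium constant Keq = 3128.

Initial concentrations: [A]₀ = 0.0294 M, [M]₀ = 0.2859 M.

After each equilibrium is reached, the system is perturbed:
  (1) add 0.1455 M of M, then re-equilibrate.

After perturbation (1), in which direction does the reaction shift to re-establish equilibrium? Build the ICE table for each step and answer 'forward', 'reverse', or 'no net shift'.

Q₀ = 94.57 vs Keq = 3128 ⇒ Q<K, forward
Step 1:
                   A          M
  Initial     0.0294     0.2859
  Change    -0.02386    0.02386
  Equil     0.005539     0.3098
  solve Keq expr → x = 0.01193; check Q = 3128
Then add 0.1455 M of M.
Step 2:
                   A          M
  Initial   0.005539     0.4553
  Change    0.002556  -0.002556
  Equil     0.008094     0.4527
  solve Keq expr → x = -0.001278; check Q = 3128

Direction: reverse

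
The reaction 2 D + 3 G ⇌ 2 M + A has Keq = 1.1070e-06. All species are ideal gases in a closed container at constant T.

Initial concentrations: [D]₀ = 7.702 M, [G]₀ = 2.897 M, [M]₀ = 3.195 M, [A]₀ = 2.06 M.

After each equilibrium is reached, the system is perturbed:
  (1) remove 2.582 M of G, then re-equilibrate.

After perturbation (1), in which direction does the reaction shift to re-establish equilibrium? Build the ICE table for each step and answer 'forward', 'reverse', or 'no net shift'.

Q₀ = 0.01458 vs Keq = 1.1070e-06 ⇒ Q>K, reverse
Step 1:
                   D          G          M          A
  Initial      7.702      2.897      3.195       2.06
  Change       2.913       4.37     -2.913     -1.457
  Equil        10.62      7.267     0.2817     0.6033
  solve Keq expr → x = -1.457; check Q = 1.1070e-06
Then remove 2.582 M of G.
Step 2:
                   D          G          M          A
  Initial      10.62      4.685     0.2817     0.6033
  Change      0.1176     0.1765    -0.1176   -0.05882
  Equil        10.73      4.861      0.164     0.5445
  solve Keq expr → x = -0.05882; check Q = 1.1070e-06

Direction: reverse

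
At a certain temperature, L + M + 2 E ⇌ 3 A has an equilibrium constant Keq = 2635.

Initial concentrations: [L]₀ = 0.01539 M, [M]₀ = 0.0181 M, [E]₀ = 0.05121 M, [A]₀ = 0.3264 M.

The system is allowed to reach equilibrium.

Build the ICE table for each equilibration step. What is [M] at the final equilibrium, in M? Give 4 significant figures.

Q₀ = 4.7602e+04 vs Keq = 2635 ⇒ Q>K, reverse
Step 1:
                    L           M           E           A
  Initial     0.01539      0.0181     0.05121      0.3264
  Change      0.01671     0.01671     0.03342    -0.05013
  Equil        0.0321     0.03481     0.08463      0.2763
  solve Keq expr → x = -0.01671; check Q = 2635

[M]_eq = 0.03481 M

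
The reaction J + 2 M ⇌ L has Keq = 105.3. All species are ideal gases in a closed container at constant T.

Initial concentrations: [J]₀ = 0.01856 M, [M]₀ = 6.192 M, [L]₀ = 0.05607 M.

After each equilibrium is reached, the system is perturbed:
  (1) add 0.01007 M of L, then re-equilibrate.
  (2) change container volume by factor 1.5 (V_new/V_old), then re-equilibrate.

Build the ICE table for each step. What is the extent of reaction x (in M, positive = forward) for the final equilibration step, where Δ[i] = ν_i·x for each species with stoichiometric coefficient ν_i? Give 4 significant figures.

x = -1.7679e-05 M

Q₀ = 0.07879 vs Keq = 105.3 ⇒ Q<K, forward
Step 1:
                    J           M           L
  init        0.01856       6.192     0.05607
  Δ          -0.01854    -0.03708     0.01854
  eq       1.8704e-05       6.155     0.07461
  solve Keq expr → x = 0.01854; check Q = 105.3
Then add 0.01007 M of L.
Step 2:
                    J           M           L
  init     1.8704e-05       6.155     0.08468
  Δ        2.5237e-06  5.0474e-06 -2.5237e-06
  eq       2.1228e-05       6.155     0.08468
  solve Keq expr → x = -2.5237e-06; check Q = 105.3
Then change container volume by factor 1.5 (V_new/V_old).
Step 3:
                    J           M           L
  init     1.4152e-05       4.103     0.05645
  Δ        1.7679e-05  3.5358e-05 -1.7679e-05
  eq       3.1831e-05       4.103     0.05643
  solve Keq expr → x = -1.7679e-05; check Q = 105.3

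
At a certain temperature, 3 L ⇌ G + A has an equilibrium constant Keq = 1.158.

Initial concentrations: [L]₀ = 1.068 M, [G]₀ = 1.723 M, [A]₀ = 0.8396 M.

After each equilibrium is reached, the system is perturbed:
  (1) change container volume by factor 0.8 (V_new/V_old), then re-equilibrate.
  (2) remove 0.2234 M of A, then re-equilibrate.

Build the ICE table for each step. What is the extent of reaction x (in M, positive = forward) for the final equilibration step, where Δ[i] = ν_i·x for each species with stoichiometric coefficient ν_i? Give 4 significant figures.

Q₀ = 1.188 vs Keq = 1.158 ⇒ Q>K, reverse
Step 1:
                   L          G          A
  Initial      1.068      1.723     0.8396
  Change    0.007427  -0.002476  -0.002476
  Equil        1.075      1.721     0.8371
  solve Keq expr → x = -0.002476; check Q = 1.158
Then change container volume by factor 0.8 (V_new/V_old).
Step 2:
                   L          G          A
  Initial      1.344      2.151      1.046
  Change    -0.08056    0.02685    0.02685
  Equil        1.264      2.178      1.073
  solve Keq expr → x = 0.02685; check Q = 1.158
Then remove 0.2234 M of A.
Step 3:
                   L          G          A
  Initial      1.264      2.178     0.8499
  Change    -0.07808    0.02603    0.02603
  Equil        1.186      2.204     0.8759
  solve Keq expr → x = 0.02603; check Q = 1.158

x = 0.02603 M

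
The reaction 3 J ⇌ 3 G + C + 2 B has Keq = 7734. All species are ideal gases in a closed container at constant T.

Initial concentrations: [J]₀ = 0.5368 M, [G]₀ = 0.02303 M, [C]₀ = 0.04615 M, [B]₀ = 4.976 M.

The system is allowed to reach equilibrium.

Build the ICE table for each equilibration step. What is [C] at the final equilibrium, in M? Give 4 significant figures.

[C]_eq = 0.2095 M

Q₀ = 9.0235e-05 vs Keq = 7734 ⇒ Q<K, forward
Step 1:
                    J           G           C           B
  Initial      0.5368     0.02303     0.04615       4.976
  Change        -0.49        0.49      0.1633      0.3266
  Equil       0.04685       0.513      0.2095       5.303
  solve Keq expr → x = 0.1633; check Q = 7734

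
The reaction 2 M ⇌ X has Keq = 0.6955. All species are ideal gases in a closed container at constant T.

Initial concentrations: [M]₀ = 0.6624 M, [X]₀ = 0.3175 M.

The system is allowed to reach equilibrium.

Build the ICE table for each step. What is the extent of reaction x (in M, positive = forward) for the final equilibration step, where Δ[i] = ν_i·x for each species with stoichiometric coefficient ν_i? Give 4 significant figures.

Q₀ = 0.7236 vs Keq = 0.6955 ⇒ Q>K, reverse
Step 1:
                   M          X
  I           0.6624     0.3175
  C          0.00864   -0.00432
  E            0.671     0.3132
  solve Keq expr → x = -0.00432; check Q = 0.6955

x = -0.00432 M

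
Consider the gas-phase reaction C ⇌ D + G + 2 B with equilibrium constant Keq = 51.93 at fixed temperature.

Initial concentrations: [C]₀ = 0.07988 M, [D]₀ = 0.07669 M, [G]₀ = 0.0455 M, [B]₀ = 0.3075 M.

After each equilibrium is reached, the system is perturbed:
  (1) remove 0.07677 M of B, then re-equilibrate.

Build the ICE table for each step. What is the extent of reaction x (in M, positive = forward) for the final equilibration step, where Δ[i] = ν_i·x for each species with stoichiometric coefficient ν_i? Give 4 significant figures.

Q₀ = 0.00413 vs Keq = 51.93 ⇒ Q<K, forward
Step 1:
                   C          D          G          B
  Initial    0.07988    0.07669     0.0455     0.3075
  Change     -0.0798     0.0798     0.0798     0.1596
  Equil   8.2379e-05     0.1565     0.1253     0.4671
  solve Keq expr → x = 0.0798; check Q = 51.93
Then remove 0.07677 M of B.
Step 2:
                   C          D          G          B
  Initial 8.2379e-05     0.1565     0.1253     0.3903
  Change  -2.4818e-05 2.4818e-05 2.4818e-05 4.9637e-05
  Equil   5.7560e-05     0.1565     0.1253     0.3904
  solve Keq expr → x = 2.4818e-05; check Q = 51.93

x = 2.4818e-05 M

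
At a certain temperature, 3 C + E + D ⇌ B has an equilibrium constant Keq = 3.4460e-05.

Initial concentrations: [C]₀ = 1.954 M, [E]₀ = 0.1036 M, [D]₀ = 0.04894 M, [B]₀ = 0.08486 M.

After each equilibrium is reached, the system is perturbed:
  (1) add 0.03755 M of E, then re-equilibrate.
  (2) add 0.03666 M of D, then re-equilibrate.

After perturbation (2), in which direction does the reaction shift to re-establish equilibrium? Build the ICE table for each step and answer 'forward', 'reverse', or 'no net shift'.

Direction: forward

Q₀ = 2.243 vs Keq = 3.4460e-05 ⇒ Q>K, reverse
Step 1:
                  C         E         D         B
  Initial     1.954    0.1036   0.04894   0.08486
  Change     0.2546   0.08485   0.08485  -0.08485
  Equil       2.209    0.1885    0.1338 9.3597e-06
  solve Keq expr → x = -0.08485; check Q = 3.4460e-05
Then add 0.03755 M of E.
Step 2:
                  C         E         D         B
  Initial     2.209     0.226    0.1338 9.3597e-06
  Change  -5.5939e-06 -1.8646e-06 -1.8646e-06 1.8646e-06
  Equil       2.209     0.226    0.1338 1.1224e-05
  solve Keq expr → x = 1.8646e-06; check Q = 3.4460e-05
Then add 0.03666 M of D.
Step 3:
                  C         E         D         B
  Initial     2.209     0.226    0.1704 1.1224e-05
  Change  -9.2250e-06 -3.0750e-06 -3.0750e-06 3.0750e-06
  Equil       2.209     0.226    0.1704 1.4299e-05
  solve Keq expr → x = 3.0750e-06; check Q = 3.4460e-05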